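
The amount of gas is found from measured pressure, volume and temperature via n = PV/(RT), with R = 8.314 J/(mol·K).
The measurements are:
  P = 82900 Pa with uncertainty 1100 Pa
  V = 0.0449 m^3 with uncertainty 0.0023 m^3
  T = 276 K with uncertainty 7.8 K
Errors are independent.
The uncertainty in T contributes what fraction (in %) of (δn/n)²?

22.2%

(δn/n)² = (1·δP/P)² + (1·δV/V)² + (-1·δT/T)²
  P term: (1×0.0133)² = 0.000176
  V term: (1×0.0512)² = 0.00262
  T term: (-1×0.0283)² = 0.000799
Total = 0.00360. Share from T = 0.000799/0.00360 = 0.222.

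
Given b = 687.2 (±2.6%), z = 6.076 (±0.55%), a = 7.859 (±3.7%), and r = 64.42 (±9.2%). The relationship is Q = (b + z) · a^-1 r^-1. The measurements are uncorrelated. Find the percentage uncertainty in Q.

Let u = b + z = 693.3. δu = √(δb² + δz²) = √(319 + 0.00112) = 17.9, so δu/u = 0.0258.
Q is then a monomial in u, a, r:
δQ/Q = √((δu/u)² + (-1·δa/a)² + (-1·δr/r)²) = √(0.000664 + 0.00137 + 0.00846) = 0.102

10.2%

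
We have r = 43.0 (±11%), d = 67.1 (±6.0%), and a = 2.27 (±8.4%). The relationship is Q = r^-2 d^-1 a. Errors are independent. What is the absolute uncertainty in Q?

For a monomial Q ∝ r^-2, d^-1, a, fractional errors add in quadrature:
  (-2·δr/r)² = (-2×0.110)² = 0.0484;  (-1·δd/d)² = (-1×0.0600)² = 0.00360;  (1·δa/a)² = (1×0.0840)² = 0.00706
δQ/Q = √(0.0591) = 0.243
Q = 1.83e-05, so δQ = 0.243 × 1.83e-05 = 4.45e-06.

4.45e-06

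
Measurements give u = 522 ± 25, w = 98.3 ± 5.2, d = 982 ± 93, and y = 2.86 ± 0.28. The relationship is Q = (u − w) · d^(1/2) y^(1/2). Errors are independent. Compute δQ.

2040

Let h = u − w = 424. δh = √(δu² + δw²) = √(625 + 27.0) = 25.5, so δh/h = 0.0603.
Q is then a monomial in h, d, y:
δQ/Q = √((δh/h)² + (½·δd/d)² + (½·δy/y)²) = √(0.00363 + 0.00224 + 0.00240) = 0.0909
Q = 22500, so δQ = 0.0909 × 22500 = 2040.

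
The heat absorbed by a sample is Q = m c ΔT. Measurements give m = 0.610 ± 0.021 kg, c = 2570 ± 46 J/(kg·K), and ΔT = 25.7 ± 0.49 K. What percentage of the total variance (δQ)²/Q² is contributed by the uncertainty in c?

(δQ/Q)² = (1·δm/m)² + (1·δc/c)² + (1·δΔT/ΔT)²
  m term: (1×0.0344)² = 0.00119
  c term: (1×0.0179)² = 0.000320
  ΔT term: (1×0.0191)² = 0.000364
Total = 0.00187. Share from c = 0.000320/0.00187 = 0.171.

17.1%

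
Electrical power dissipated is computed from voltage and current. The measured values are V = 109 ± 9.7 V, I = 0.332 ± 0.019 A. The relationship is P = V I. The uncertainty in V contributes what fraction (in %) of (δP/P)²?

70.7%

(δP/P)² = (1·δV/V)² + (1·δI/I)²
  V term: (1×0.0890)² = 0.00792
  I term: (1×0.0572)² = 0.00328
Total = 0.0112. Share from V = 0.00792/0.0112 = 0.707.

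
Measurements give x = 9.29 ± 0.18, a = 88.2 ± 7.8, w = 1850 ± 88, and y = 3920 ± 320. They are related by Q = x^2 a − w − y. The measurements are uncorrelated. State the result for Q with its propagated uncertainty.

1840 ± 806

Let p = x^2·a = 7610. δp/p = √((2·δx/x)² + (1·δa/a)²) = √(0.00150 + 0.00782) = 0.0966, so δp = 735.
Q = p − w − y: δQ = √(δp² + δw² + δy²) = √(5.4e+05 + 7740 + 1.02e+05) = 806
Q = 1840.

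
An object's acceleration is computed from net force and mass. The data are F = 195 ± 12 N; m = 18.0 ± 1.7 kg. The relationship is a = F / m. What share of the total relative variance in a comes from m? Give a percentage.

70.2%

(δa/a)² = (1·δF/F)² + (-1·δm/m)²
  F term: (1×0.0615)² = 0.00379
  m term: (-1×0.0944)² = 0.00892
Total = 0.0127. Share from m = 0.00892/0.0127 = 0.702.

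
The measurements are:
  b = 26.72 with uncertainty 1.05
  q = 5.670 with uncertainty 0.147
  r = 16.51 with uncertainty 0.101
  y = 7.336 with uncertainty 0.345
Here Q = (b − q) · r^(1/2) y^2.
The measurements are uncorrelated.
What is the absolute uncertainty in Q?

Let u = b − q = 21.05. δu = √(δb² + δq²) = √(1.10 + 0.0216) = 1.06, so δu/u = 0.0504.
Q is then a monomial in u, r, y:
δQ/Q = √((δu/u)² + (½·δr/r)² + (2·δy/y)²) = √(0.00254 + 9.36e-06 + 0.00885) = 0.107
Q = 4603, so δQ = 0.107 × 4603 = 491.

491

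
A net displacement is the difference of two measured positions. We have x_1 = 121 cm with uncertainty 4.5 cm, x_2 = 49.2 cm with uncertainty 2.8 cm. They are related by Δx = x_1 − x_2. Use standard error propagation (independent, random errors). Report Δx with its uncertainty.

71.8 ± 5.30 cm

Absolute uncertainties add in quadrature for a linear combination:
  (δx_1)² = 20.2;  (δx_2)² = 7.84
δΔx = √(28.1) = 5.30 cm
Δx = 71.8 cm.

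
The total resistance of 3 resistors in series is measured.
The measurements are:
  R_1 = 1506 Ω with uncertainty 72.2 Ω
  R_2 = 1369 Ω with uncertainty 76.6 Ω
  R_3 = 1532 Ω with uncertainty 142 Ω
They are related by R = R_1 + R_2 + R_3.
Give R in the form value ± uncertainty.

4407 ± 177 Ω

R is a linear combination, so absolute uncertainties add in quadrature:
  (δR_1)² = 5210;  (δR_2)² = 5870;  (δR_3)² = 20200
δR = √(31200) = 177 Ω
R = 4407 Ω.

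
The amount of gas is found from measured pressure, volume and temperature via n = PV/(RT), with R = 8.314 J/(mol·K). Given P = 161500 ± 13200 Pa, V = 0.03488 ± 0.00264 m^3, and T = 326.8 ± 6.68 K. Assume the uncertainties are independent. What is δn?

For a monomial n ∝ P, V, T^-1, fractional errors add in quadrature:
  (1·δP/P)² = (1×0.0817)² = 0.00668;  (1·δV/V)² = (1×0.0757)² = 0.00573;  (-1·δT/T)² = (-1×0.0204)² = 0.000418
δn/n = √(0.0128) = 0.113
n = 2.073 mol, so δn = 0.113 × 2.073 = 0.235 mol.

0.235 mol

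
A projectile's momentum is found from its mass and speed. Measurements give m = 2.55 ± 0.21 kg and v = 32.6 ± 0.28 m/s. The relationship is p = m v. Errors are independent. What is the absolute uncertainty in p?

For a monomial p ∝ m, v, fractional errors add in quadrature:
  (1·δm/m)² = (1×0.0824)² = 0.00678;  (1·δv/v)² = (1×0.00859)² = 7.38e-05
δp/p = √(0.00686) = 0.0828
p = 83.1 kg·m/s, so δp = 0.0828 × 83.1 = 6.88 kg·m/s.

6.88 kg·m/s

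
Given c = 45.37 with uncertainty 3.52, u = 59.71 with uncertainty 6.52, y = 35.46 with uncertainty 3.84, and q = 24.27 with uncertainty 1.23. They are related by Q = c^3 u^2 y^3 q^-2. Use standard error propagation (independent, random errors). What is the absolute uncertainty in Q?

1.18e+10

Since Q is a product/quotient, work with relative uncertainties:
  (3·δc/c)² = (3×0.0776)² = 0.0542;  (2·δu/u)² = (2×0.109)² = 0.0477;  (3·δy/y)² = (3×0.108)² = 0.106;  (-2·δq/q)² = (-2×0.0507)² = 0.0103
δQ/Q = √(0.218) = 0.467
Q = 2.52e+10, so δQ = 0.467 × 2.52e+10 = 1.18e+10.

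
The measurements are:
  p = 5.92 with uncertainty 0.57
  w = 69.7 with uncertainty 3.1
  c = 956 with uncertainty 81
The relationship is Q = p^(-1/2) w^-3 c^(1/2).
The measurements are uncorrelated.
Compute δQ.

5.56e-06

For a monomial Q ∝ p^(-1/2), w^-3, c^(1/2), fractional errors add in quadrature:
  (−½·δp/p)² = (-0.5×0.0963)² = 0.00232;  (-3·δw/w)² = (-3×0.0445)² = 0.0178;  (½·δc/c)² = (0.5×0.0847)² = 0.00179
δQ/Q = √(0.0219) = 0.148
Q = 3.75e-05, so δQ = 0.148 × 3.75e-05 = 5.56e-06.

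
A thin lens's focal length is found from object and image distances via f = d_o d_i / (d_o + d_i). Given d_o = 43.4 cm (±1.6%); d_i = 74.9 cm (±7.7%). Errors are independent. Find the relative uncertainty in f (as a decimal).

0.0300

∂f/∂d_o = (d_i/(d_o+d_i))² = 0.401;  ∂f/∂d_i = (d_o/(d_o+d_i))² = 0.135
δf = √((∂f/∂d_o · δd_o)² + (∂f/∂d_i · δd_i)²) = √(0.0775 + 0.603) = 0.825 cm
f = 27.5 cm, so δf/f = 0.825/27.5 = 0.0300.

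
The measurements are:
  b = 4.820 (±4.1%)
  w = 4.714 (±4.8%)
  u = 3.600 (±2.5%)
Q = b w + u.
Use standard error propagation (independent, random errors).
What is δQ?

1.44

Let p = b·w = 22.72. δp/p = √((1·δb/b)² + (1·δw/w)²) = √(0.00168 + 0.00230) = 0.0631, so δp = 1.43.
Q = p + u: δQ = √(δp² + δu²) = √(2.06 + 0.00810) = 1.44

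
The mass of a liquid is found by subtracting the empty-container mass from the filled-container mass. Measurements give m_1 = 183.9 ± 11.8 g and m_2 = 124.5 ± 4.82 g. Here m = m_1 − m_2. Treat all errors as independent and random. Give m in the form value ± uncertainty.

59.40 ± 12.7 g

For a sum/difference, combine absolute errors in quadrature:
  (δm_1)² = 139;  (δm_2)² = 23.2
δm = √(162) = 12.7 g
m = 59.40 g.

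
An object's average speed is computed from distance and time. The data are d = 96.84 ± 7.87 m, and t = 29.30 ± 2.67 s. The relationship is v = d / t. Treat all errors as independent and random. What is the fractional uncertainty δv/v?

Since v is a product/quotient, work with relative uncertainties:
  (1·δd/d)² = (1×0.0813)² = 0.00660;  (-1·δt/t)² = (-1×0.0911)² = 0.00830
δv/v = √(0.0149) = 0.122

0.122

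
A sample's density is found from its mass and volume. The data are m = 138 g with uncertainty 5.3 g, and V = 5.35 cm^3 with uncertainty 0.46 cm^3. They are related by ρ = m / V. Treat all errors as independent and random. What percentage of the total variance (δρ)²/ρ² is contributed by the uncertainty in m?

(δρ/ρ)² = (1·δm/m)² + (-1·δV/V)²
  m term: (1×0.0384)² = 0.00148
  V term: (-1×0.0860)² = 0.00739
Total = 0.00887. Share from m = 0.00148/0.00887 = 0.166.

16.6%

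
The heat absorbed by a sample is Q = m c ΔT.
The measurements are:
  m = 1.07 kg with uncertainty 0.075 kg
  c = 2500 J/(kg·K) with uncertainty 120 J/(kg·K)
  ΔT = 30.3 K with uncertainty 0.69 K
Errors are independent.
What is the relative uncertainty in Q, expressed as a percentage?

8.80%

For a monomial Q ∝ m, c, ΔT, fractional errors add in quadrature:
  (1·δm/m)² = (1×0.0701)² = 0.00491;  (1·δc/c)² = (1×0.0480)² = 0.00230;  (1·δΔT/ΔT)² = (1×0.0228)² = 0.000519
δQ/Q = √(0.00774) = 0.0880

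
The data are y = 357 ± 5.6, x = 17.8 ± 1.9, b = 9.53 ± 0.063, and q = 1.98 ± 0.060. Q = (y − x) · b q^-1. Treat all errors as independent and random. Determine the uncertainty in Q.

58.1

Let u = y − x = 339. δu = √(δy² + δx²) = √(31.4 + 3.61) = 5.91, so δu/u = 0.0174.
Q is then a monomial in u, b, q:
δQ/Q = √((δu/u)² + (1·δb/b)² + (-1·δq/q)²) = √(0.000304 + 4.37e-05 + 0.000918) = 0.0356
Q = 1630, so δQ = 0.0356 × 1630 = 58.1.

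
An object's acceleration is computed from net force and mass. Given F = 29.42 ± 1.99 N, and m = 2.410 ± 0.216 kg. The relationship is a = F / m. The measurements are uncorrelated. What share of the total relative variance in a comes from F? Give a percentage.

36.3%

(δa/a)² = (1·δF/F)² + (-1·δm/m)²
  F term: (1×0.0676)² = 0.00458
  m term: (-1×0.0896)² = 0.00803
Total = 0.0126. Share from F = 0.00458/0.0126 = 0.363.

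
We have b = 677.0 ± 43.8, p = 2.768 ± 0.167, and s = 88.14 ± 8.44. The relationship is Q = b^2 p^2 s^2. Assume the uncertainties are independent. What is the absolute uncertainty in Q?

7.11e+09

Products/powers → add relative errors in quadrature, weighted by exponent:
  (2·δb/b)² = (2×0.0647)² = 0.0167;  (2·δp/p)² = (2×0.0603)² = 0.0146;  (2·δs/s)² = (2×0.0958)² = 0.0367
δQ/Q = √(0.0680) = 0.261
Q = 2.728e+10, so δQ = 0.261 × 2.728e+10 = 7.11e+09.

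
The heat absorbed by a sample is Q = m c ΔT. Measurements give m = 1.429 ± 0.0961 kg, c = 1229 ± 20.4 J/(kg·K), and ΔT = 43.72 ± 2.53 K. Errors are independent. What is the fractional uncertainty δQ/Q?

0.0903

Q is a product of powers, so relative uncertainties combine in quadrature:
  (1·δm/m)² = (1×0.0672)² = 0.00452;  (1·δc/c)² = (1×0.0166)² = 0.000276;  (1·δΔT/ΔT)² = (1×0.0579)² = 0.00335
δQ/Q = √(0.00815) = 0.0903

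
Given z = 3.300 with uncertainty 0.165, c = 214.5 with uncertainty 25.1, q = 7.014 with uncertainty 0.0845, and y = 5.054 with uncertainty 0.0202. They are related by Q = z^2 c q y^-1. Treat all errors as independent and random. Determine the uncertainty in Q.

501

Each factor contributes (exponent × relative error)² to (δQ/Q)²:
  (2·δz/z)² = (2×0.0500)² = 0.0100;  (1·δc/c)² = (1×0.117)² = 0.0137;  (1·δq/q)² = (1×0.0120)² = 0.000145;  (-1·δy/y)² = (-1×0.00400)² = 1.6e-05
δQ/Q = √(0.0239) = 0.154
Q = 3242, so δQ = 0.154 × 3242 = 501.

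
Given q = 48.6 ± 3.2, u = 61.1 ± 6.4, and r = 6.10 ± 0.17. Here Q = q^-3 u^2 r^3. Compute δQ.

2.21

Each factor contributes (exponent × relative error)² to (δQ/Q)²:
  (-3·δq/q)² = (-3×0.0658)² = 0.0390;  (2·δu/u)² = (2×0.105)² = 0.0439;  (3·δr/r)² = (3×0.0279)² = 0.00699
δQ/Q = √(0.0899) = 0.300
Q = 7.38, so δQ = 0.300 × 7.38 = 2.21.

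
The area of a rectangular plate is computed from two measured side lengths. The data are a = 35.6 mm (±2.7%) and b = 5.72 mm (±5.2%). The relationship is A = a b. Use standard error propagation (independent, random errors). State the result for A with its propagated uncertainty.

204 ± 11.9 mm^2

A is a product of powers, so relative uncertainties combine in quadrature:
  (1·δa/a)² = (1×0.0270)² = 0.000729;  (1·δb/b)² = (1×0.0520)² = 0.00270
δA/A = √(0.00343) = 0.0586
A = 204 mm^2, so δA = 0.0586 × 204 = 11.9 mm^2.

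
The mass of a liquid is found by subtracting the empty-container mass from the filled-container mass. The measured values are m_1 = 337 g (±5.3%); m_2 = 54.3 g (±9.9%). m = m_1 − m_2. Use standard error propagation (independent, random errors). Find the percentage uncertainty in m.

6.60%

Each term contributes (cᵢ δxᵢ)² to (δm)²:
  (δm_1)² = 319;  (δm_2)² = 28.9
δm = √(348) = 18.7 g
m = 283 g, so δm/m = 18.7/283 = 0.0660.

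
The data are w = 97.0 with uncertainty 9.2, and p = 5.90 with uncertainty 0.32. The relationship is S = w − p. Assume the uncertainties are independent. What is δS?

Each term contributes (cᵢ δxᵢ)² to (δS)²:
  (δw)² = 84.6;  (δp)² = 0.102
δS = √(84.7) = 9.21

9.21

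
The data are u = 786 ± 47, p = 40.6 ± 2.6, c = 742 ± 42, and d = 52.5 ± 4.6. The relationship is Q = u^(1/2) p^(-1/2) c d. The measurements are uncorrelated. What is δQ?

Relative error in a monomial: (δQ/Q)² = Σ (nᵢ · δxᵢ/xᵢ)².
  (½·δu/u)² = (0.5×0.0598)² = 0.000894;  (−½·δp/p)² = (-0.5×0.0640)² = 0.00103;  (1·δc/c)² = (1×0.0566)² = 0.00320;  (1·δd/d)² = (1×0.0876)² = 0.00768
δQ/Q = √(0.0128) = 0.113
Q = 1.71e+05, so δQ = 0.113 × 1.71e+05 = 19400.

19400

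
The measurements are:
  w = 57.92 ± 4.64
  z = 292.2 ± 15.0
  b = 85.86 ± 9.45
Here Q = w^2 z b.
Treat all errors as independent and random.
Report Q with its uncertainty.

(8.416 ± 1.69) × 10^7

Relative error in a monomial: (δQ/Q)² = Σ (nᵢ · δxᵢ/xᵢ)².
  (2·δw/w)² = (2×0.0801)² = 0.0257;  (1·δz/z)² = (1×0.0513)² = 0.00264;  (1·δb/b)² = (1×0.110)² = 0.0121
δQ/Q = √(0.0404) = 0.201
Q = 8.416e+07, so δQ = 0.201 × 8.416e+07 = 1.69e+07.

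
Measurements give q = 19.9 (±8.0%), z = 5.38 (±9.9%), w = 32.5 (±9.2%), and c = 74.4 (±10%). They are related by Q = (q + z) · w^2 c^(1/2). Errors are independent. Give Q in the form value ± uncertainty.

(2.30 ± 0.465) × 10^5

Let u = q + z = 25.3. δu = √(δq² + δz²) = √(2.53 + 0.284) = 1.68, so δu/u = 0.0664.
Q is then a monomial in u, w, c:
δQ/Q = √((δu/u)² + (2·δw/w)² + (½·δc/c)²) = √(0.00441 + 0.0339 + 0.00250) = 0.202
Q = 2.3e+05, so δQ = 0.202 × 2.3e+05 = 46500.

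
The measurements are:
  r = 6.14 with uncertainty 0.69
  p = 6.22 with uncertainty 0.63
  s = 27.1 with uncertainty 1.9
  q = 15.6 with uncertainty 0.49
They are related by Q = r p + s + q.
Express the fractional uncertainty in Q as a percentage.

Let w = r·p = 38.2. δw/w = √((1·δr/r)² + (1·δp/p)²) = √(0.0126 + 0.0103) = 0.151, so δw = 5.78.
Q = w + s + q: δQ = √(δw² + δs² + δq²) = √(33.4 + 3.61 + 0.240) = 6.10
Q = 80.9, so δQ/Q = 6.10/80.9 = 0.0754.

7.54%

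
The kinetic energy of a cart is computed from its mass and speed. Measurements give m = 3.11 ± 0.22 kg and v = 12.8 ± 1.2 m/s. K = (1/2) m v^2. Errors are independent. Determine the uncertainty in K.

Products/powers → add relative errors in quadrature, weighted by exponent:
  (1·δm/m)² = (1×0.0707)² = 0.00500;  (2·δv/v)² = (2×0.0937)² = 0.0352
δK/K = √(0.0402) = 0.200
K = 255 J, so δK = 0.200 × 255 = 51.1 J.

51.1 J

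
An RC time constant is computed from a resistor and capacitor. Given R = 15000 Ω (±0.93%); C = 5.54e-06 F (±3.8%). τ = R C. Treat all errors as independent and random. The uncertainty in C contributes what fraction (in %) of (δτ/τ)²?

94.3%

(δτ/τ)² = (1·δR/R)² + (1·δC/C)²
  R term: (1×0.00930)² = 8.65e-05
  C term: (1×0.0380)² = 0.00144
Total = 0.00153. Share from C = 0.00144/0.00153 = 0.943.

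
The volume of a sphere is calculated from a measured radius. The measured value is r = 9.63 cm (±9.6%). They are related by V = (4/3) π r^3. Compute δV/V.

V ∝ r^3, so δV/V = |3| · δr/r = 3 × 0.0960 = 0.288.

0.288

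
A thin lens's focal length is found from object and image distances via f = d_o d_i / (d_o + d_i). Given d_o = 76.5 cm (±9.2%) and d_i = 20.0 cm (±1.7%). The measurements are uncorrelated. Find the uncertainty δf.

∂f/∂d_o = (d_i/(d_o+d_i))² = 0.0430;  ∂f/∂d_i = (d_o/(d_o+d_i))² = 0.628
δf = √((∂f/∂d_o · δd_o)² + (∂f/∂d_i · δd_i)²) = √(0.0914 + 0.0457) = 0.370 cm

0.370 cm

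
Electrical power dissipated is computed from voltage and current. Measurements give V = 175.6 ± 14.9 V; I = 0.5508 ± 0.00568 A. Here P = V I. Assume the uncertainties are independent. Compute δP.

Each factor contributes (exponent × relative error)² to (δP/P)²:
  (1·δV/V)² = (1×0.0849)² = 0.00720;  (1·δI/I)² = (1×0.0103)² = 0.000106
δP/P = √(0.00731) = 0.0855
P = 96.72 W, so δP = 0.0855 × 96.72 = 8.27 W.

8.27 W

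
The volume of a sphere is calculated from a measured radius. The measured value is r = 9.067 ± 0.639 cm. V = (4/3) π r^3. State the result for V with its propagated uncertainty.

3122 ± 660 cm^3

V ∝ r^3, so δV/V = |3| · δr/r = 3 × 0.0705 = 0.211.
V = 3122 cm^3, so δV = 0.211 × 3122 = 660 cm^3.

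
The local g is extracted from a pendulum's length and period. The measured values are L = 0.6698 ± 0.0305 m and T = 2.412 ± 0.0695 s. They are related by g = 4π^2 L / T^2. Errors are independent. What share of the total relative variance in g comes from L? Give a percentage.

38.4%

(δg/g)² = (1·δL/L)² + (-2·δT/T)²
  L term: (1×0.0455)² = 0.00207
  T term: (-2×0.0288)² = 0.00332
Total = 0.00539. Share from L = 0.00207/0.00539 = 0.384.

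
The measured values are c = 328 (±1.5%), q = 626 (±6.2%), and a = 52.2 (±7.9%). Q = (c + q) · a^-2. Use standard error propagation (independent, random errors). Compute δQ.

0.0572

Let u = c + q = 954. δu = √(δc² + δq²) = √(24.2 + 1510) = 39.1, so δu/u = 0.0410.
Q is then a monomial in u, a:
δQ/Q = √((δu/u)² + (-2·δa/a)²) = √(0.00168 + 0.0250) = 0.163
Q = 0.350, so δQ = 0.163 × 0.350 = 0.0572.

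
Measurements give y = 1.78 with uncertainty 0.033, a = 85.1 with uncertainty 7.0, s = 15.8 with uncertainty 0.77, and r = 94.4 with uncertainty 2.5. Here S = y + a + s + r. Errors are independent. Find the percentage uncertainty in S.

Sums and differences: (δS)² = Σ (cᵢ δxᵢ)².
  (δy)² = 0.00109;  (δa)² = 49.0;  (δs)² = 0.593;  (δr)² = 6.25
δS = √(55.8) = 7.47
S = 197, so δS/S = 7.47/197 = 0.0379.

3.79%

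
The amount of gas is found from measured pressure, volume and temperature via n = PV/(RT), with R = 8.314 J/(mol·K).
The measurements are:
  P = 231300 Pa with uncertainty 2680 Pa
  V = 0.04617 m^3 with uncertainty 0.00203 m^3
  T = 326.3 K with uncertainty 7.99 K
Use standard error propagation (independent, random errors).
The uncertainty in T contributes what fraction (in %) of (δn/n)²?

22.5%

(δn/n)² = (1·δP/P)² + (1·δV/V)² + (-1·δT/T)²
  P term: (1×0.0116)² = 0.000134
  V term: (1×0.0440)² = 0.00193
  T term: (-1×0.0245)² = 0.000600
Total = 0.00267. Share from T = 0.000600/0.00267 = 0.225.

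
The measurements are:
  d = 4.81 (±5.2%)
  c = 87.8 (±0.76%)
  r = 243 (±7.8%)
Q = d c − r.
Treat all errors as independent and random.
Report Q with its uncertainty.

179 ± 29.2

Let p = d·c = 422. δp/p = √((1·δd/d)² + (1·δc/c)²) = √(0.00270 + 5.78e-05) = 0.0526, so δp = 22.2.
Q = p − r: δQ = √(δp² + δr²) = √(493 + 359) = 29.2
Q = 179.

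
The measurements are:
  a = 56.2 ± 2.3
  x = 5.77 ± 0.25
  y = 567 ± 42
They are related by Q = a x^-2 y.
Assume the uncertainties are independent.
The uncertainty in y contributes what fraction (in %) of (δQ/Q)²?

(δQ/Q)² = (1·δa/a)² + (-2·δx/x)² + (1·δy/y)²
  a term: (1×0.0409)² = 0.00167
  x term: (-2×0.0433)² = 0.00751
  y term: (1×0.0741)² = 0.00549
Total = 0.0147. Share from y = 0.00549/0.0147 = 0.374.

37.4%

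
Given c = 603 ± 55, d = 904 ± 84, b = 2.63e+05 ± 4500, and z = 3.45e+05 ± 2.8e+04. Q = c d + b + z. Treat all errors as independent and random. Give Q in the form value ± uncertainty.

(1.15 ± 0.0764) × 10^6

Let p = c·d = 5.45e+05. δp/p = √((1·δc/c)² + (1·δd/d)²) = √(0.00832 + 0.00863) = 0.130, so δp = 71000.
Q = p + b + z: δQ = √(δp² + δb² + δz²) = √(5.04e+09 + 2.02e+07 + 7.84e+08) = 76400
Q = 1.15e+06.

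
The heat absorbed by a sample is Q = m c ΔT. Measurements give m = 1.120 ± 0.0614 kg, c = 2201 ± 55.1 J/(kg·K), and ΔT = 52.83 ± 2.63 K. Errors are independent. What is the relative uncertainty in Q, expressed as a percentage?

7.82%

For a monomial Q ∝ m, c, ΔT, fractional errors add in quadrature:
  (1·δm/m)² = (1×0.0548)² = 0.00301;  (1·δc/c)² = (1×0.0250)² = 0.000627;  (1·δΔT/ΔT)² = (1×0.0498)² = 0.00248
δQ/Q = √(0.00611) = 0.0782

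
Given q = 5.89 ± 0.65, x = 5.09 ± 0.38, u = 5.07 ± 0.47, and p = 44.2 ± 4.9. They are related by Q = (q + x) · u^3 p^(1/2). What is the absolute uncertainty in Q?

Let w = q + x = 11.0. δw = √(δq² + δx²) = √(0.423 + 0.144) = 0.753, so δw/w = 0.0686.
Q is then a monomial in w, u, p:
δQ/Q = √((δw/w)² + (3·δu/u)² + (½·δp/p)²) = √(0.00470 + 0.0773 + 0.00307) = 0.292
Q = 9510, so δQ = 0.292 × 9510 = 2780.

2780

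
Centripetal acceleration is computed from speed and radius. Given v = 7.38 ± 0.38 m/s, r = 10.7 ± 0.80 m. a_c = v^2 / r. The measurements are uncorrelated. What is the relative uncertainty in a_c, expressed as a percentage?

Each factor contributes (exponent × relative error)² to (δa_c/a_c)²:
  (2·δv/v)² = (2×0.0515)² = 0.0106;  (-1·δr/r)² = (-1×0.0748)² = 0.00559
δa_c/a_c = √(0.0162) = 0.127

12.7%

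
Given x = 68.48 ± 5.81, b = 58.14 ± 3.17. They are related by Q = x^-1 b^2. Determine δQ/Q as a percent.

13.8%

Relative error in a monomial: (δQ/Q)² = Σ (nᵢ · δxᵢ/xᵢ)².
  (-1·δx/x)² = (-1×0.0848)² = 0.00720;  (2·δb/b)² = (2×0.0545)² = 0.0119
δQ/Q = √(0.0191) = 0.138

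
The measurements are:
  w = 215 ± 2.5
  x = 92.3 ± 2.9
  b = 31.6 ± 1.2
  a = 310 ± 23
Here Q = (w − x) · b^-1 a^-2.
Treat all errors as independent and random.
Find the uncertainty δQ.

6.32e-06

Let u = w − x = 123. δu = √(δw² + δx²) = √(6.25 + 8.41) = 3.83, so δu/u = 0.0312.
Q is then a monomial in u, b, a:
δQ/Q = √((δu/u)² + (-1·δb/b)² + (-2·δa/a)²) = √(0.000974 + 0.00144 + 0.0220) = 0.156
Q = 4.04e-05, so δQ = 0.156 × 4.04e-05 = 6.32e-06.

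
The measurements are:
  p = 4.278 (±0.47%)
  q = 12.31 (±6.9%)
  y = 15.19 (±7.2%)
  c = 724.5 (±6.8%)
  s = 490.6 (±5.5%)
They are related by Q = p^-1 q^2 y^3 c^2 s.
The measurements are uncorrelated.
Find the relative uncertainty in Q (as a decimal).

Each factor contributes (exponent × relative error)² to (δQ/Q)²:
  (-1·δp/p)² = (-1×0.00470)² = 2.21e-05;  (2·δq/q)² = (2×0.0690)² = 0.0190;  (3·δy/y)² = (3×0.0720)² = 0.0467;  (2·δc/c)² = (2×0.0680)² = 0.0185;  (1·δs/s)² = (1×0.0550)² = 0.00302
δQ/Q = √(0.0872) = 0.295

0.295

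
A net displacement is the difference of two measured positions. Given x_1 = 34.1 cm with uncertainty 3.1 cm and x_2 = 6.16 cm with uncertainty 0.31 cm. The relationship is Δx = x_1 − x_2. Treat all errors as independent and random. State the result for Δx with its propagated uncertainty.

27.9 ± 3.12 cm

Each term contributes (cᵢ δxᵢ)² to (δΔx)²:
  (δx_1)² = 9.61;  (δx_2)² = 0.0961
δΔx = √(9.71) = 3.12 cm
Δx = 27.9 cm.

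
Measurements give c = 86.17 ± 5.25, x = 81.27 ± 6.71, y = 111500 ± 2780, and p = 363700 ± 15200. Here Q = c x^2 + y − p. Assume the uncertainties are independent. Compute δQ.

1.01e+05

Let w = c·x^2 = 569100. δw/w = √((1·δc/c)² + (2·δx/x)²) = √(0.00371 + 0.0273) = 0.176, so δw = 1e+05.
Q = w + y − p: δQ = √(δw² + δy² + δp²) = √(1e+10 + 7.73e+06 + 2.31e+08) = 1.01e+05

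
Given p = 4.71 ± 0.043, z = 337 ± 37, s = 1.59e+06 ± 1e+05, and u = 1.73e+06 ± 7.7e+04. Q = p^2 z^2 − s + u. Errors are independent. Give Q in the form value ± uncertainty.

Let w = p^2·z^2 = 2.52e+06. δw/w = √((2·δp/p)² + (2·δz/z)²) = √(0.000333 + 0.0482) = 0.220, so δw = 5.55e+05.
Q = w − s + u: δQ = √(δw² + δs² + δu²) = √(3.08e+11 + 1e+10 + 5.93e+09) = 5.69e+05
Q = 2.66e+06.

(2.66 ± 0.569) × 10^6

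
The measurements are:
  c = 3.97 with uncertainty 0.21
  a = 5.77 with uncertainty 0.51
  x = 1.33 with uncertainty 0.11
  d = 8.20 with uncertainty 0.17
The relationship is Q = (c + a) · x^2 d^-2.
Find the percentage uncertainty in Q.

18.0%

Let u = c + a = 9.74. δu = √(δc² + δa²) = √(0.0441 + 0.260) = 0.552, so δu/u = 0.0566.
Q is then a monomial in u, x, d:
δQ/Q = √((δu/u)² + (2·δx/x)² + (-2·δd/d)²) = √(0.00321 + 0.0274 + 0.00172) = 0.180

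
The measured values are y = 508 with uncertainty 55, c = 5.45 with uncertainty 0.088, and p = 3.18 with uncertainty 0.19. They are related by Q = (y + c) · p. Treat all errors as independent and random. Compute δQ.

200

Let u = y + c = 513. δu = √(δy² + δc²) = √(3020 + 0.00774) = 55.0, so δu/u = 0.107.
Q is then a monomial in u, p:
δQ/Q = √((δu/u)² + (1·δp/p)²) = √(0.0115 + 0.00357) = 0.123
Q = 1630, so δQ = 0.123 × 1630 = 200.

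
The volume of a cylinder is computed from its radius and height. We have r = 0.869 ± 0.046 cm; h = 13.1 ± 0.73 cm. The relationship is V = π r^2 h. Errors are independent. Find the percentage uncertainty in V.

For a monomial V ∝ r^2, h, fractional errors add in quadrature:
  (2·δr/r)² = (2×0.0529)² = 0.0112;  (1·δh/h)² = (1×0.0557)² = 0.00311
δV/V = √(0.0143) = 0.120

12.0%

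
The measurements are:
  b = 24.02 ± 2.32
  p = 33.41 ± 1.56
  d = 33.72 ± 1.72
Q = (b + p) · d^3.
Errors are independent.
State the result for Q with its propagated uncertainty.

Let u = b + p = 57.43. δu = √(δb² + δp²) = √(5.38 + 2.43) = 2.80, so δu/u = 0.0487.
Q is then a monomial in u, d:
δQ/Q = √((δu/u)² + (3·δd/d)²) = √(0.00237 + 0.0234) = 0.161
Q = 2.202e+06, so δQ = 0.161 × 2.202e+06 = 3.54e+05.

(2.202 ± 0.354) × 10^6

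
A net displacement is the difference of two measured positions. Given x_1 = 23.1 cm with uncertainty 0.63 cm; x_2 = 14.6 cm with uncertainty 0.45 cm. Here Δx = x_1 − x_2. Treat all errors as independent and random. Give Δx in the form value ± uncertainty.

Δx is a linear combination, so absolute uncertainties add in quadrature:
  (δx_1)² = 0.397;  (δx_2)² = 0.203
δΔx = √(0.599) = 0.774 cm
Δx = 8.50 cm.

8.50 ± 0.774 cm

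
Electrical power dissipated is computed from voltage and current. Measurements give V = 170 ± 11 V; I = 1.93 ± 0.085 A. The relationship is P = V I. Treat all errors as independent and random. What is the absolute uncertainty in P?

P is a product of powers, so relative uncertainties combine in quadrature:
  (1·δV/V)² = (1×0.0647)² = 0.00419;  (1·δI/I)² = (1×0.0440)² = 0.00194
δP/P = √(0.00613) = 0.0783
P = 328 W, so δP = 0.0783 × 328 = 25.7 W.

25.7 W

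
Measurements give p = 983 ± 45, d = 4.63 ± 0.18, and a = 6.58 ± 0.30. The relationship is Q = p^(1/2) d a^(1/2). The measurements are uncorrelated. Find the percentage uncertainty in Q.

5.05%

Since Q is a product/quotient, work with relative uncertainties:
  (½·δp/p)² = (0.5×0.0458)² = 0.000524;  (1·δd/d)² = (1×0.0389)² = 0.00151;  (½·δa/a)² = (0.5×0.0456)² = 0.000520
δQ/Q = √(0.00255) = 0.0505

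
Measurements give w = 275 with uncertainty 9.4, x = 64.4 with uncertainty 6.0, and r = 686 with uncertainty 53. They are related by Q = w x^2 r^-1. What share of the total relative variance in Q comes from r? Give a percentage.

14.3%

(δQ/Q)² = (1·δw/w)² + (2·δx/x)² + (-1·δr/r)²
  w term: (1×0.0342)² = 0.00117
  x term: (2×0.0932)² = 0.0347
  r term: (-1×0.0773)² = 0.00597
Total = 0.0419. Share from r = 0.00597/0.0419 = 0.143.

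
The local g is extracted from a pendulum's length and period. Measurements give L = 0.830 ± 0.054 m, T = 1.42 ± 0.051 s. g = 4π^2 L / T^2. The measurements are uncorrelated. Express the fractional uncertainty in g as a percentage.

Each factor contributes (exponent × relative error)² to (δg/g)²:
  (1·δL/L)² = (1×0.0651)² = 0.00423;  (-2·δT/T)² = (-2×0.0359)² = 0.00516
δg/g = √(0.00939) = 0.0969

9.69%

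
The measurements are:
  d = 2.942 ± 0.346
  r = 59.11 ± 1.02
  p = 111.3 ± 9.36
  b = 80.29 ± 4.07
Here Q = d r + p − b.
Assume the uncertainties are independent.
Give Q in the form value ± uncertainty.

204.9 ± 23.1

Let w = d·r = 173.9. δw/w = √((1·δd/d)² + (1·δr/r)²) = √(0.0138 + 0.000298) = 0.119, so δw = 20.7.
Q = w + p − b: δQ = √(δw² + δp² + δb²) = √(427 + 87.6 + 16.6) = 23.1
Q = 204.9.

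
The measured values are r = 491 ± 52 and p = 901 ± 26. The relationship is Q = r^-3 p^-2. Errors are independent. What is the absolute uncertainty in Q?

3.36e-15

Since Q is a product/quotient, work with relative uncertainties:
  (-3·δr/r)² = (-3×0.106)² = 0.101;  (-2·δp/p)² = (-2×0.0289)² = 0.00333
δQ/Q = √(0.104) = 0.323
Q = 1.04e-14, so δQ = 0.323 × 1.04e-14 = 3.36e-15.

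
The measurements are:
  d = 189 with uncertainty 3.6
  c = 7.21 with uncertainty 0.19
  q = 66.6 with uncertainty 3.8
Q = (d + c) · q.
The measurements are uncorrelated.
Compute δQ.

Let u = d + c = 196. δu = √(δd² + δc²) = √(13.0 + 0.0361) = 3.61, so δu/u = 0.0184.
Q is then a monomial in u, q:
δQ/Q = √((δu/u)² + (1·δq/q)²) = √(0.000338 + 0.00326) = 0.0599
Q = 13100, so δQ = 0.0599 × 13100 = 783.

783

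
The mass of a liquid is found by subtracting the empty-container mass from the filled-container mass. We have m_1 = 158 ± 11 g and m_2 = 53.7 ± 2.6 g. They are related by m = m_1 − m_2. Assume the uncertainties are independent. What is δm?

11.3 g

m is a linear combination, so absolute uncertainties add in quadrature:
  (δm_1)² = 121;  (δm_2)² = 6.76
δm = √(128) = 11.3 g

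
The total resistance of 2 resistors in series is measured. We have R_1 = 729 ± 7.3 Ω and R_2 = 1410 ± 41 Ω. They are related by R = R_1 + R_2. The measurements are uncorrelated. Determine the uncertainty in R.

41.6 Ω

Sums and differences: (δR)² = Σ (cᵢ δxᵢ)².
  (δR_1)² = 53.3;  (δR_2)² = 1680
δR = √(1730) = 41.6 Ω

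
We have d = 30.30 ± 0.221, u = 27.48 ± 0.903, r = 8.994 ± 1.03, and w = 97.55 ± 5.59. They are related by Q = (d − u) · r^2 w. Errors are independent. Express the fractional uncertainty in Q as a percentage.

Let h = d − u = 2.820. δh = √(δd² + δu²) = √(0.0488 + 0.815) = 0.930, so δh/h = 0.330.
Q is then a monomial in h, r, w:
δQ/Q = √((δh/h)² + (2·δr/r)² + (1·δw/w)²) = √(0.109 + 0.0525 + 0.00328) = 0.405

40.5%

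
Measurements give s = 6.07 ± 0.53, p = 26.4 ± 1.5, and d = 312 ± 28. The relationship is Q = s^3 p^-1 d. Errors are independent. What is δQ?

For a monomial Q ∝ s^3, p^-1, d, fractional errors add in quadrature:
  (3·δs/s)² = (3×0.0873)² = 0.0686;  (-1·δp/p)² = (-1×0.0568)² = 0.00323;  (1·δd/d)² = (1×0.0897)² = 0.00805
δQ/Q = √(0.0799) = 0.283
Q = 2640, so δQ = 0.283 × 2640 = 747.

747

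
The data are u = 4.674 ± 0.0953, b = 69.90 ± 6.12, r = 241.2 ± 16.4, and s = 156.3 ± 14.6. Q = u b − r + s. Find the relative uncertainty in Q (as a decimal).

0.152

Let p = u·b = 326.7. δp/p = √((1·δu/u)² + (1·δb/b)²) = √(0.000416 + 0.00767) = 0.0899, so δp = 29.4.
Q = p − r + s: δQ = √(δp² + δr² + δs²) = √(863 + 269 + 213) = 36.7
Q = 241.8, so δQ/Q = 36.7/241.8 = 0.152.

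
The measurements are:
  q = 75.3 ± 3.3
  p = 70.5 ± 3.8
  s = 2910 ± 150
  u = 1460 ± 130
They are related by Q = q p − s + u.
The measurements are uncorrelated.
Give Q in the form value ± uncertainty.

Let w = q·p = 5310. δw/w = √((1·δq/q)² + (1·δp/p)²) = √(0.00192 + 0.00291) = 0.0695, so δw = 369.
Q = w − s + u: δQ = √(δw² + δs² + δu²) = √(1.36e+05 + 22500 + 16900) = 419
Q = 3860.

3860 ± 419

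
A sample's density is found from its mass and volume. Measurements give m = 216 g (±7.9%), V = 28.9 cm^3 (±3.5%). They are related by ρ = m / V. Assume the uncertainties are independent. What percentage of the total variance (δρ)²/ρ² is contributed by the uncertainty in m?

83.6%

(δρ/ρ)² = (1·δm/m)² + (-1·δV/V)²
  m term: (1×0.0790)² = 0.00624
  V term: (-1×0.0350)² = 0.00123
Total = 0.00747. Share from m = 0.00624/0.00747 = 0.836.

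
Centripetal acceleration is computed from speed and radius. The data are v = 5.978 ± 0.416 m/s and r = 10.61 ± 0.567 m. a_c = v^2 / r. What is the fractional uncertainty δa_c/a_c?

0.149

a_c is a product of powers, so relative uncertainties combine in quadrature:
  (2·δv/v)² = (2×0.0696)² = 0.0194;  (-1·δr/r)² = (-1×0.0534)² = 0.00286
δa_c/a_c = √(0.0222) = 0.149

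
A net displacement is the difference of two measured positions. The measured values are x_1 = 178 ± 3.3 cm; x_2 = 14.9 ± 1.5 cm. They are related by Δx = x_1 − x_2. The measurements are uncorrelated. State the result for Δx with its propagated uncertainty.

For a sum/difference, combine absolute errors in quadrature:
  (δx_1)² = 10.9;  (δx_2)² = 2.25
δΔx = √(13.1) = 3.62 cm
Δx = 163 cm.

163 ± 3.62 cm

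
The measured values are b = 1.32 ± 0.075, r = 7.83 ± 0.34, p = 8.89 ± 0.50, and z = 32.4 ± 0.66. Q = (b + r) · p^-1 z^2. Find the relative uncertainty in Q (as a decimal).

0.0792

Let u = b + r = 9.15. δu = √(δb² + δr²) = √(0.00562 + 0.116) = 0.348, so δu/u = 0.0381.
Q is then a monomial in u, p, z:
δQ/Q = √((δu/u)² + (-1·δp/p)² + (2·δz/z)²) = √(0.00145 + 0.00316 + 0.00166) = 0.0792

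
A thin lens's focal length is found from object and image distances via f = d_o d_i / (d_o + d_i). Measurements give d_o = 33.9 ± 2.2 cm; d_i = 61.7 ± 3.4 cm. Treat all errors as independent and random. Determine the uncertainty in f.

∂f/∂d_o = (d_i/(d_o+d_i))² = 0.417;  ∂f/∂d_i = (d_o/(d_o+d_i))² = 0.126
δf = √((∂f/∂d_o · δd_o)² + (∂f/∂d_i · δd_i)²) = √(0.840 + 0.183) = 1.01 cm

1.01 cm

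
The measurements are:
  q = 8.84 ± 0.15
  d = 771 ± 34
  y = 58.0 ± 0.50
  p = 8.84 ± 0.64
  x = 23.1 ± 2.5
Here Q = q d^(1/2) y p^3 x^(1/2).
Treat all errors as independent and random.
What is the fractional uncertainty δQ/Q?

0.226

For a monomial Q ∝ q, d^(1/2), y, p^3, x^(1/2), fractional errors add in quadrature:
  (1·δq/q)² = (1×0.0170)² = 0.000288;  (½·δd/d)² = (0.5×0.0441)² = 0.000486;  (1·δy/y)² = (1×0.00862)² = 7.43e-05;  (3·δp/p)² = (3×0.0724)² = 0.0472;  (½·δx/x)² = (0.5×0.108)² = 0.00293
δQ/Q = √(0.0510) = 0.226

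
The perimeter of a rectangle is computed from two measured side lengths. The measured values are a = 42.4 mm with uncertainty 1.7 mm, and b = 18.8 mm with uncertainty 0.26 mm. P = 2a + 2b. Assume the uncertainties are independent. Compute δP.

For a sum/difference, combine absolute errors in quadrature:
  (2·δa)² = 11.6;  (2·δb)² = 0.270
δP = √(11.8) = 3.44 mm

3.44 mm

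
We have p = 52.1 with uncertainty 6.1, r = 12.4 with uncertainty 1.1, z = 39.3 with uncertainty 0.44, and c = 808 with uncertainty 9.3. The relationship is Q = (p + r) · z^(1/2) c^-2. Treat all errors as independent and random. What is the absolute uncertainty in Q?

Let u = p + r = 64.5. δu = √(δp² + δr²) = √(37.2 + 1.21) = 6.20, so δu/u = 0.0961.
Q is then a monomial in u, z, c:
δQ/Q = √((δu/u)² + (½·δz/z)² + (-2·δc/c)²) = √(0.00924 + 3.13e-05 + 0.000530) = 0.0990
Q = 0.000619, so δQ = 0.0990 × 0.000619 = 6.13e-05.

6.13e-05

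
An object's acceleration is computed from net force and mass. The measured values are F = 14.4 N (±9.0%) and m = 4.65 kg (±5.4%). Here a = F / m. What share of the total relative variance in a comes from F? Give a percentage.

(δa/a)² = (1·δF/F)² + (-1·δm/m)²
  F term: (1×0.0900)² = 0.00810
  m term: (-1×0.0540)² = 0.00292
Total = 0.0110. Share from F = 0.00810/0.0110 = 0.735.

73.5%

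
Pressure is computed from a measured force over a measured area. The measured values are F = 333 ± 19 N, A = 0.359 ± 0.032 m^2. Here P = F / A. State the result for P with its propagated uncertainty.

Relative error in a monomial: (δP/P)² = Σ (nᵢ · δxᵢ/xᵢ)².
  (1·δF/F)² = (1×0.0571)² = 0.00326;  (-1·δA/A)² = (-1×0.0891)² = 0.00795
δP/P = √(0.0112) = 0.106
P = 928 Pa, so δP = 0.106 × 928 = 98.2 Pa.

928 ± 98.2 Pa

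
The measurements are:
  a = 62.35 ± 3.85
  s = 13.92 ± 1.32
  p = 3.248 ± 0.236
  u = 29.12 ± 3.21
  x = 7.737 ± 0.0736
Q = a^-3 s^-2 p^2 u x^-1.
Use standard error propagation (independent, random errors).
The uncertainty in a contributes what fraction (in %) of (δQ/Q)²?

(δQ/Q)² = (-3·δa/a)² + (-2·δs/s)² + (2·δp/p)² + (1·δu/u)² + (-1·δx/x)²
  a term: (-3×0.0617)² = 0.0343
  s term: (-2×0.0948)² = 0.0360
  p term: (2×0.0727)² = 0.0211
  u term: (1×0.110)² = 0.0122
  x term: (-1×0.00951)² = 9.05e-05
Total = 0.104. Share from a = 0.0343/0.104 = 0.331.

33.1%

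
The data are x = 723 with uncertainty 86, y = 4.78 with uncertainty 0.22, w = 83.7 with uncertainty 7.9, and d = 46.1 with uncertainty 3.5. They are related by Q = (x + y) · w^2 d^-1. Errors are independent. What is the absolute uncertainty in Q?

Let u = x + y = 728. δu = √(δx² + δy²) = √(7400 + 0.0484) = 86.0, so δu/u = 0.118.
Q is then a monomial in u, w, d:
δQ/Q = √((δu/u)² + (2·δw/w)² + (-1·δd/d)²) = √(0.0140 + 0.0356 + 0.00576) = 0.235
Q = 1.11e+05, so δQ = 0.235 × 1.11e+05 = 26000.

26000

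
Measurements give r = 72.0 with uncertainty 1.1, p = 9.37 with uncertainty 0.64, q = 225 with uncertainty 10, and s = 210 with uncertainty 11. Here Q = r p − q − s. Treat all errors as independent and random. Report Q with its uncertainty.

240 ± 49.5

Let w = r·p = 675. δw/w = √((1·δr/r)² + (1·δp/p)²) = √(0.000233 + 0.00467) = 0.0700, so δw = 47.2.
Q = w − q − s: δQ = √(δw² + δq² + δs²) = √(2230 + 100 + 121) = 49.5
Q = 240.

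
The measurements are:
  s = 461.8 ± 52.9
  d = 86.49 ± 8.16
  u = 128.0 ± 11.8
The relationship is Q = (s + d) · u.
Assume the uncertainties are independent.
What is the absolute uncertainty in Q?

9420

Let w = s + d = 548.3. δw = √(δs² + δd²) = √(2800 + 66.6) = 53.5, so δw/w = 0.0976.
Q is then a monomial in w, u:
δQ/Q = √((δw/w)² + (1·δu/u)²) = √(0.00953 + 0.00850) = 0.134
Q = 70180, so δQ = 0.134 × 70180 = 9420.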